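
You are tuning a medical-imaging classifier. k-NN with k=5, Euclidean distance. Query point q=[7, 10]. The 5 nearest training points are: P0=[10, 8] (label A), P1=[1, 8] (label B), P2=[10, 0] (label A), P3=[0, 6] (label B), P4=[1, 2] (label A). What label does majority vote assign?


d(q,P0) = 3.6056  (label A)
d(q,P1) = 6.3246  (label B)
d(q,P2) = 10.4403  (label A)
d(q,P3) = 8.0623  (label B)
d(q,P4) = 10.0  (label A)
Votes: A=3, B=2
Majority → A

A


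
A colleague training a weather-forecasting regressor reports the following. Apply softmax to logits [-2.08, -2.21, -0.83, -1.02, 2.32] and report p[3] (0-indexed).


Exponentials: e^-2.08=0.1249, e^-2.21=0.1097, e^-0.83=0.436, e^-1.02=0.3606, e^2.32=10.1757
Sum = 11.2069
Softmax = [0.0111, 0.0098, 0.0389, 0.0322, 0.908]
p[3] = 0.3606/11.2069 = 0.0322

0.0322


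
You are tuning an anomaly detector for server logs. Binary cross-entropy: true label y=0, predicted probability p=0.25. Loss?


BCE = -[y·ln(p) + (1-y)·ln(1-p)]
= -0 - 1·ln(1-0.25)
= -ln(0.75) = 0.2877

0.2877


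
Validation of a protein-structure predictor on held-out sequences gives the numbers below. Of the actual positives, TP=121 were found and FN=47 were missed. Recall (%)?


Recall = TP/(TP+FN)
= 121/(121+47)
= 121/168 = 72.02%

72.02%


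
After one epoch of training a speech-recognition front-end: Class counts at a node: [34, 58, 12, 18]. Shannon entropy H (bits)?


Probabilities: [34/122, 58/122, 12/122, 18/122] ≈ [0.2787, 0.4754, 0.0984, 0.1475]
H = -((34/122)·log₂(34/122) + (58/122)·log₂(58/122) + (12/122)·log₂(12/122) + (18/122)·log₂(18/122))
  = 1.7601 bits

1.7601 bits


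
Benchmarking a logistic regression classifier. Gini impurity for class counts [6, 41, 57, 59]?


Probabilities: [6/163, 41/163, 57/163, 59/163] ≈ [0.0368, 0.2515, 0.3497, 0.362]
Σpᵢ² = (36 + 1681 + 3249 + 3481)/163² = 8447/26569
Gini = 1 - Σpᵢ² = 1 - 8447/26569 = 0.6821

0.6821


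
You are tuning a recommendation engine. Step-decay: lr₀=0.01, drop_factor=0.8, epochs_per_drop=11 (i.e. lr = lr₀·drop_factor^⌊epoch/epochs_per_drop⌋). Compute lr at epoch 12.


n_drops = ⌊12/11⌋ = 1
lr = 0.01·0.8^1 = 0.01·0.8 = 0.008

0.008


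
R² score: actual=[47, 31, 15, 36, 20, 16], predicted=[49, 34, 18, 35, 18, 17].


ȳ = 27.5
SS_res = Σ(y-ŷ)² = 28
SS_tot = Σ(y-ȳ)² = 809.5
R² = 1 - SS_res/SS_tot = 1 - 0.0346 = 0.9654

0.9654


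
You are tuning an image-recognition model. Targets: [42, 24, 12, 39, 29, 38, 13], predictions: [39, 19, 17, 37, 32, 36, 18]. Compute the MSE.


Squared errors: (42-39)²=9, (24-19)²=25, (12-17)²=25, (39-37)²=4, (29-32)²=9, (38-36)²=4, (13-18)²=25
Sum = 101
MSE = 101/7 = 101/7

101/7


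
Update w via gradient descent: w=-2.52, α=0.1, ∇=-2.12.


w_new = w - α·∇
= -2.52 - 0.1·-2.12
= -2.52 + 0.212
= -2.308

-2.308


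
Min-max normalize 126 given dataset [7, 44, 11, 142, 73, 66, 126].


min=7, max=142
(126-7)/(142-7) = 119/135 = 0.8815

0.8815


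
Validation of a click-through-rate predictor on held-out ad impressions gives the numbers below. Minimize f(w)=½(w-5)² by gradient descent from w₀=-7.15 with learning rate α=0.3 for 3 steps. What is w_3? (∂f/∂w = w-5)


step 1: grad = -7.15-5 = -12.15; w = -7.15 - 0.3·(-12.15) = -3.505
step 2: grad = -3.505-5 = -8.505; w = -3.505 - 0.3·(-8.505) = -0.9535
step 3: grad = -0.9535-5 = -5.9535; w = -0.9535 - 0.3·(-5.9535) = 0.83255

0.83255


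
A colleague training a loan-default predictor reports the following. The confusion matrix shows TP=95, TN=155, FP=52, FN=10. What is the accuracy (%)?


Accuracy = (TP+TN)/(TP+TN+FP+FN)
= (95+155)/(312)
= 250/312 = 80.13%

80.13%


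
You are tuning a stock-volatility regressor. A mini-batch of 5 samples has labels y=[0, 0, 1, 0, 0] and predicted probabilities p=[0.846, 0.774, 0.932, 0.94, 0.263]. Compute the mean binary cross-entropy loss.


L[0] = -ln(1-0.846) = -ln(0.154) = 1.8708
L[1] = -ln(1-0.774) = -ln(0.226) = 1.4872
L[2] = -ln(0.932) = 0.0704
L[3] = -ln(1-0.94) = -ln(0.06) = 2.8134
L[4] = -ln(1-0.263) = -ln(0.737) = 0.3052
mean = (1.8708 + 1.4872 + 0.0704 + 2.8134 + 0.3052)/5 = 1.3094

1.3094


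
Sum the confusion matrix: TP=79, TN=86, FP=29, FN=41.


Total = TP + TN + FP + FN
= 79 + 86 + 29 + 41
= 235
(Predicted positive: 108, predicted negative: 127)

235


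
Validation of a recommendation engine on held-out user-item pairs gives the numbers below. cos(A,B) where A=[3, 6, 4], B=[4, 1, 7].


A·B = 3·4 + 6·1 + 4·7 = 46
‖A‖ = √61 = 7.8102, ‖B‖ = √66 = 8.124
cos = 46/(√61·√66) = 46/√4026 = 0.725

0.725


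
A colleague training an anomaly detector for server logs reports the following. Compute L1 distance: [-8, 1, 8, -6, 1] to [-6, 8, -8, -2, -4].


d = |-8+ 6| + |1-8| + |8+ 8| + |-6+ 2| + |1+ 4|
  = 2 + 7 + 16 + 4 + 5
  = 34

34


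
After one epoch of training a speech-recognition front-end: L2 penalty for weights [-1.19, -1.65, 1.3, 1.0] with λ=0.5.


‖w‖₂² = (-1.19)² + (-1.65)² + (1.3)² + (1.0)²
     = 1.4161 + 2.7225 + 1.69 + 1
     = 6.8286
λ·‖w‖₂² = 0.5·6.8286 = 3.4143

3.4143


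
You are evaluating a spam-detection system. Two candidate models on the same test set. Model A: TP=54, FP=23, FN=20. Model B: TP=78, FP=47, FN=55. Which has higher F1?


Model A: P=54/77=0.7013, R=54/74=0.7297, F1=2PR/(P+R)=2TP/(2TP+FP+FN)=108/151=0.7152
Model B: P=78/125=0.624, R=78/133=0.5865, F1=2PR/(P+R)=2TP/(2TP+FP+FN)=156/258=0.6047
0.7152 > 0.6047 → Model A

Model A


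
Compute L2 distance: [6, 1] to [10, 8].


d = √((6-10)² + (1-8)²)
  = √(16 + 49)
  = √65 = 8.0623

8.0623


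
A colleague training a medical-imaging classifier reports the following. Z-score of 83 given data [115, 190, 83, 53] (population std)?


μ = 110.25, σ = 50.9969
z = (83 - 110.25)/50.9969 = -0.5343

-0.5343


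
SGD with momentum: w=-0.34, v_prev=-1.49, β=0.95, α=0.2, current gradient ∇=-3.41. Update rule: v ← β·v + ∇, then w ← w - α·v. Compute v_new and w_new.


v_new = 0.95·-1.49 - 3.41 = -1.4155 - 3.41 = -4.8255
w_new = -0.34 - 0.2·-4.8255 = -0.34 + 0.9651 = 0.6251

v_new=-4.8255, w_new=0.6251


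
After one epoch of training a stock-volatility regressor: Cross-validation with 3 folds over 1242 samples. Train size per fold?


Fold size = 1242/3 = 414
Training per fold = 1242 - 414 = 828

828


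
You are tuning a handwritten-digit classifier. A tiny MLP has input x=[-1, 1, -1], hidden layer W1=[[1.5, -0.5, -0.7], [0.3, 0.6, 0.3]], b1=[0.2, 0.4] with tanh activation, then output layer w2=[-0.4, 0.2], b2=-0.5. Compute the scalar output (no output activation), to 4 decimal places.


z1[0] = (1.5)·(-1) + (-0.5)·(1) + (-0.7)·(-1) + 0.2 = -1.1
z1[1] = (0.3)·(-1) + (0.6)·(1) + (0.3)·(-1) + 0.4 = 0.4
h = tanh(z1) = [-0.8005, 0.3799]
output = (-0.4)·(-0.8005) + (0.2)·(0.3799) - 0.5 = -0.1038

-0.1038


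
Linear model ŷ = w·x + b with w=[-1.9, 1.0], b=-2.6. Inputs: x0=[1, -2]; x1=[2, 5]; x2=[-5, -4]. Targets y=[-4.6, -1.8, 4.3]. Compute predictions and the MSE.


ŷ0 = (-1.9)·(1) + (1.0)·(-2) - 2.6 = -6.5
ŷ1 = (-1.9)·(2) + (1.0)·(5) - 2.6 = -1.4
ŷ2 = (-1.9)·(-5) + (1.0)·(-4) - 2.6 = 2.9
errors² = [3.61, 0.16, 1.96]
MSE = 5.7300/3 = 1.91

1.91


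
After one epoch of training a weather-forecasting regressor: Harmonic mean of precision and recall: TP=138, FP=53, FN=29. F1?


Precision = 138/191 = 0.7225
Recall = 138/167 = 0.8263
F1 = 2·P·R/(P+R) = 2·TP/(2·TP+FP+FN) = 276/(276+53+29) = 276/358 = 0.7709

0.7709


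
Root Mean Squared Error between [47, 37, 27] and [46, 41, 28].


MSE = 18/3 = 6
RMSE = √(18/3) = 2.4495

2.4495


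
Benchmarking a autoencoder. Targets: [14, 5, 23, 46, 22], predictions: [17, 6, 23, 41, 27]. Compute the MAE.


Absolute errors: |14-17|=3, |5-6|=1, |23-23|=0, |46-41|=5, |22-27|=5
Sum = 14
MAE = 14/5 = 14/5

14/5


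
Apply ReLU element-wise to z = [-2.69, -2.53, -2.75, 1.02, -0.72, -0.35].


ReLU(-2.69) = max(0, -2.69) = 0.0
ReLU(-2.53) = max(0, -2.53) = 0.0
ReLU(-2.75) = max(0, -2.75) = 0.0
ReLU(1.02) = max(0, 1.02) = 1.02
ReLU(-0.72) = max(0, -0.72) = 0.0
ReLU(-0.35) = max(0, -0.35) = 0.0
result = [0.0, 0.0, 0.0, 1.02, 0.0, 0.0]

[0.0, 0.0, 0.0, 1.02, 0.0, 0.0]


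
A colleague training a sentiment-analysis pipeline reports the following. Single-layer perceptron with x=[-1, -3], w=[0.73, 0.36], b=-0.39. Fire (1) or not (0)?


z = (-1)·(0.73) + (-3)·(0.36) - 0.39
  = -2.2
step(z) = 0 (z<0)

0


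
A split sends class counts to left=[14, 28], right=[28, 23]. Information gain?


Parent = [42, 51], H_parent = 0.9932
H_left = 0.9183 (n=42), H_right = 0.9931 (n=51)
H_children = (42/93)·0.9183 + (51/93)·0.9931 = 0.9593
IG = 0.9932 - 0.9593 = 0.0339

0.0339


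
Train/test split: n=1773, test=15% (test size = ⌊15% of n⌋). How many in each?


Test = ⌊1773·15/100⌋ = 265
Train = 1773 - 265 = 1508

Train: 1508, Test: 265


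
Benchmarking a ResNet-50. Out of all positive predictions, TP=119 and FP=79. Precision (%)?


Precision = TP/(TP+FP)
= 119/(119+79)
= 119/198 = 60.1%

60.1%


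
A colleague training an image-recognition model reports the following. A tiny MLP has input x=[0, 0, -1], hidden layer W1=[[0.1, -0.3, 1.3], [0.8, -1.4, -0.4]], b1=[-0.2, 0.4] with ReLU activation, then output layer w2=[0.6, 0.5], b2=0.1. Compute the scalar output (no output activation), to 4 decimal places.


z1[0] = (0.1)·(0) + (-0.3)·(0) + (1.3)·(-1) - 0.2 = -1.5
z1[1] = (0.8)·(0) + (-1.4)·(0) + (-0.4)·(-1) + 0.4 = 0.8
h = ReLU(z1) = [0.0, 0.8]
output = (0.6)·(0.0) + (0.5)·(0.8) + 0.1 = 0.5

0.5


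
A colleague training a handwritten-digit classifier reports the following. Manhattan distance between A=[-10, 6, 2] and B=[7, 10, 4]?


d = |-10-7| + |6-10| + |2-4|
  = 17 + 4 + 2
  = 23

23


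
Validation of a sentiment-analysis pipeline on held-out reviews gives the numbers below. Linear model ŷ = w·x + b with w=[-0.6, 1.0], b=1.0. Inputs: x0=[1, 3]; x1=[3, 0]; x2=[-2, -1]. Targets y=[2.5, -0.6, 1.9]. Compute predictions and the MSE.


ŷ0 = (-0.6)·(1) + (1.0)·(3) + 1.0 = 3.4
ŷ1 = (-0.6)·(3) + (1.0)·(0) + 1.0 = -0.8
ŷ2 = (-0.6)·(-2) + (1.0)·(-1) + 1.0 = 1.2
errors² = [0.81, 0.04, 0.49]
MSE = 1.3400/3 = 0.4467

0.4467


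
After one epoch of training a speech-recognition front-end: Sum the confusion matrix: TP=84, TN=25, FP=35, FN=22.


Total = TP + TN + FP + FN
= 84 + 25 + 35 + 22
= 166
(Predicted positive: 119, predicted negative: 47)

166


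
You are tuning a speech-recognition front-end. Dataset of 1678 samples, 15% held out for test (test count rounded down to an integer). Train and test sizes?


Test = ⌊1678·15/100⌋ = 251
Train = 1678 - 251 = 1427

Train: 1427, Test: 251


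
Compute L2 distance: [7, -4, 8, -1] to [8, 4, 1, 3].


d = √((7-8)² + (-4-4)² + (8-1)² + (-1-3)²)
  = √(1 + 64 + 49 + 16)
  = √130 = 11.4018

11.4018


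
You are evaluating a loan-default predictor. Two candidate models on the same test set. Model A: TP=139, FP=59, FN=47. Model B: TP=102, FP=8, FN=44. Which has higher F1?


Model A: P=139/198=0.702, R=139/186=0.7473, F1=2PR/(P+R)=2TP/(2TP+FP+FN)=278/384=0.724
Model B: P=102/110=0.9273, R=102/146=0.6986, F1=2PR/(P+R)=2TP/(2TP+FP+FN)=204/256=0.7969
0.724 < 0.7969 → Model B

Model B


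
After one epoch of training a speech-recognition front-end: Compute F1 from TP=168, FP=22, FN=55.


Precision = 168/190 = 0.8842
Recall = 168/223 = 0.7534
F1 = 2·P·R/(P+R) = 2·TP/(2·TP+FP+FN) = 336/(336+22+55) = 336/413 = 0.8136

0.8136


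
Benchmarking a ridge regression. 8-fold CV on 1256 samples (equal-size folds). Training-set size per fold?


Fold size = 1256/8 = 157
Training per fold = 1256 - 157 = 1099

1099


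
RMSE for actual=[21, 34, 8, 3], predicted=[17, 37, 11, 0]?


MSE = 43/4 = 10.75
RMSE = √(43/4) = 3.2787

3.2787


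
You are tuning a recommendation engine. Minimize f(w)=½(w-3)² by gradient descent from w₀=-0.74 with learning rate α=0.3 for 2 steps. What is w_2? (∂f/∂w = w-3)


step 1: grad = -0.74-3 = -3.74; w = -0.74 - 0.3·(-3.74) = 0.382
step 2: grad = 0.382-3 = -2.618; w = 0.382 - 0.3·(-2.618) = 1.1674

1.1674


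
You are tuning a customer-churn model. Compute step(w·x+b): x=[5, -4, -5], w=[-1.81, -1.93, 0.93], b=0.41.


z = (5)·(-1.81) + (-4)·(-1.93) + (-5)·(0.93) + 0.41
  = -5.57
step(z) = 0 (z<0)

0


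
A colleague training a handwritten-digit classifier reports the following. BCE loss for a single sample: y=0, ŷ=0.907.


BCE = -[y·ln(p) + (1-y)·ln(1-p)]
= -0 - 1·ln(1-0.907)
= -ln(0.093) = 2.3752

2.3752


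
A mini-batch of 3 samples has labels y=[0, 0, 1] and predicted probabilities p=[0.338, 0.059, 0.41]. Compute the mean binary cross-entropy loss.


L[0] = -ln(1-0.338) = -ln(0.662) = 0.4125
L[1] = -ln(1-0.059) = -ln(0.941) = 0.0608
L[2] = -ln(0.41) = 0.8916
mean = (0.4125 + 0.0608 + 0.8916)/3 = 0.455

0.455


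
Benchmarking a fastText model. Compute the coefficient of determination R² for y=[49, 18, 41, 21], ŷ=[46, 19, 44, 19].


ȳ = 32.25
SS_res = Σ(y-ŷ)² = 23
SS_tot = Σ(y-ȳ)² = 686.75
R² = 1 - SS_res/SS_tot = 1 - 0.0335 = 0.9665

0.9665


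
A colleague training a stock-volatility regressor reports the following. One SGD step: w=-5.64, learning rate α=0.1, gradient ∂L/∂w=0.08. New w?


w_new = w - α·∇
= -5.64 - 0.1·0.08
= -5.64 - 0.008
= -5.648

-5.648


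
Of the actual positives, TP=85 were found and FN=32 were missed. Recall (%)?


Recall = TP/(TP+FN)
= 85/(85+32)
= 85/117 = 72.65%

72.65%


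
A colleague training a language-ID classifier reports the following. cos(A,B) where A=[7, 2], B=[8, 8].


A·B = 7·8 + 2·8 = 72
‖A‖ = √53 = 7.2801, ‖B‖ = √128 = 11.3137
cos = 72/(√53·√128) = 72/√6784 = 0.8742

0.8742


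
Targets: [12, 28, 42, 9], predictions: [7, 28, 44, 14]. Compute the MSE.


Squared errors: (12-7)²=25, (28-28)²=0, (42-44)²=4, (9-14)²=25
Sum = 54
MSE = 54/4 = 27/2

27/2


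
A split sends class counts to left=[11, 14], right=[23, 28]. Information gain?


Parent = [34, 42], H_parent = 0.992
H_left = 0.9896 (n=25), H_right = 0.9931 (n=51)
H_children = (25/76)·0.9896 + (51/76)·0.9931 = 0.9919
IG = 0.992 - 0.9919 = 0.0001

0.0001


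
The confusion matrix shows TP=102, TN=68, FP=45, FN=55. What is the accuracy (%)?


Accuracy = (TP+TN)/(TP+TN+FP+FN)
= (102+68)/(270)
= 170/270 = 62.96%

62.96%


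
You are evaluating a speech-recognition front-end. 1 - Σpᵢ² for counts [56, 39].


Probabilities: [56/95, 39/95] ≈ [0.5895, 0.4105]
Σpᵢ² = (3136 + 1521)/95² = 4657/9025
Gini = 1 - Σpᵢ² = 1 - 4657/9025 = 0.484

0.484


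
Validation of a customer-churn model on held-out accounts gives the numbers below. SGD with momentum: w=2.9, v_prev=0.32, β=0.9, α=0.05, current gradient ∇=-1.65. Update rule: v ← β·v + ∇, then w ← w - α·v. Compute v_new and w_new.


v_new = 0.9·0.32 - 1.65 = 0.288 - 1.65 = -1.362
w_new = 2.9 - 0.05·-1.362 = 2.9 + 0.0681 = 2.9681

v_new=-1.362, w_new=2.9681


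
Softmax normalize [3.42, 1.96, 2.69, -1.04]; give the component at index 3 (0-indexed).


Exponentials: e^3.42=30.5694, e^1.96=7.0993, e^2.69=14.7317, e^-1.04=0.3535
Sum = 52.7539
Softmax = [0.5795, 0.1346, 0.2793, 0.0067]
p[3] = 0.3535/52.7539 = 0.0067

0.0067


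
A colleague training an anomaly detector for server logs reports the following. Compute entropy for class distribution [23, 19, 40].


Probabilities: [23/82, 19/82, 40/82] ≈ [0.2805, 0.2317, 0.4878]
H = -((23/82)·log₂(23/82) + (19/82)·log₂(19/82) + (40/82)·log₂(40/82))
  = 1.5084 bits

1.5084 bits


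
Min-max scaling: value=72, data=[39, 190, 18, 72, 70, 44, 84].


min=18, max=190
(72-18)/(190-18) = 54/172 = 0.314

0.314


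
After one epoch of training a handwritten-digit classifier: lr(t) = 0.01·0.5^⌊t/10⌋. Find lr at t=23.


n_drops = ⌊23/10⌋ = 2
lr = 0.01·0.5^2 = 0.01·0.25 = 0.0025

0.0025


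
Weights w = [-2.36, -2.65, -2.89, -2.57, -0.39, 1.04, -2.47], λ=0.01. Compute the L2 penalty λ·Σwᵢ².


‖w‖₂² = (-2.36)² + (-2.65)² + (-2.89)² + (-2.57)² + (-0.39)² + (1.04)² + (-2.47)²
     = 5.5696 + 7.0225 + 8.3521 + 6.6049 + 0.1521 + 1.0816 + 6.1009
     = 34.8837
λ·‖w‖₂² = 0.01·34.8837 = 0.348837

0.348837


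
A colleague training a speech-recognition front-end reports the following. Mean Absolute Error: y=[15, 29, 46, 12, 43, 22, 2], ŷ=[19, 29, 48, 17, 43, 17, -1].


Absolute errors: |15-19|=4, |29-29|=0, |46-48|=2, |12-17|=5, |43-43|=0, |22-17|=5, |2+ 1|=3
Sum = 19
MAE = 19/7 = 19/7

19/7


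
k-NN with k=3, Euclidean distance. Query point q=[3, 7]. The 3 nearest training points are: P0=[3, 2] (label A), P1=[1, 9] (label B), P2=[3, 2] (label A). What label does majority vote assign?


d(q,P0) = 5.0  (label A)
d(q,P1) = 2.8284  (label B)
d(q,P2) = 5.0  (label A)
Votes: A=2, B=1
Majority → A

A


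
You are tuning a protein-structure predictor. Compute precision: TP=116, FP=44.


Precision = TP/(TP+FP)
= 116/(116+44)
= 116/160 = 72.5%

72.5%


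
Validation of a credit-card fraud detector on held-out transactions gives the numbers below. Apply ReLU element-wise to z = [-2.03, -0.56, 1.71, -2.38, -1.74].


ReLU(-2.03) = max(0, -2.03) = 0.0
ReLU(-0.56) = max(0, -0.56) = 0.0
ReLU(1.71) = max(0, 1.71) = 1.71
ReLU(-2.38) = max(0, -2.38) = 0.0
ReLU(-1.74) = max(0, -1.74) = 0.0
result = [0.0, 0.0, 1.71, 0.0, 0.0]

[0.0, 0.0, 1.71, 0.0, 0.0]


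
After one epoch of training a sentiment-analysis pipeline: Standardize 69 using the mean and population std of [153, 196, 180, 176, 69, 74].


μ = 141.3333, σ = 50.9695
z = (69 - 141.3333)/50.9695 = -1.4191

-1.4191


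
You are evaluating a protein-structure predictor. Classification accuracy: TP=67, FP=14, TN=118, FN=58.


Accuracy = (TP+TN)/(TP+TN+FP+FN)
= (67+118)/(257)
= 185/257 = 71.98%

71.98%


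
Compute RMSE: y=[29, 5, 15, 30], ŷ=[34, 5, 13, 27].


MSE = 38/4 = 9.5
RMSE = √(38/4) = 3.0822

3.0822


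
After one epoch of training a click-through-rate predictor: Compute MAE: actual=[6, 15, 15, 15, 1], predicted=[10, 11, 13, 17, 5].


Absolute errors: |6-10|=4, |15-11|=4, |15-13|=2, |15-17|=2, |1-5|=4
Sum = 16
MAE = 16/5 = 16/5

16/5


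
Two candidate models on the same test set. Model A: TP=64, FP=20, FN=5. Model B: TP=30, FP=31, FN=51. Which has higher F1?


Model A: P=64/84=0.7619, R=64/69=0.9275, F1=2PR/(P+R)=2TP/(2TP+FP+FN)=128/153=0.8366
Model B: P=30/61=0.4918, R=30/81=0.3704, F1=2PR/(P+R)=2TP/(2TP+FP+FN)=60/142=0.4225
0.8366 > 0.4225 → Model A

Model A


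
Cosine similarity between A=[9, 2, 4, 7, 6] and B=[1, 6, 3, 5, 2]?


A·B = 9·1 + 2·6 + 4·3 + 7·5 + 6·2 = 80
‖A‖ = √186 = 13.6382, ‖B‖ = √75 = 8.6603
cos = 80/(√186·√75) = 80/√13950 = 0.6773

0.6773


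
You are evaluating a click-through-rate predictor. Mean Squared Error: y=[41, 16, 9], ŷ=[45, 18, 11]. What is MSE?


Squared errors: (41-45)²=16, (16-18)²=4, (9-11)²=4
Sum = 24
MSE = 24/3 = 8

8


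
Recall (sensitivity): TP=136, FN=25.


Recall = TP/(TP+FN)
= 136/(136+25)
= 136/161 = 84.47%

84.47%


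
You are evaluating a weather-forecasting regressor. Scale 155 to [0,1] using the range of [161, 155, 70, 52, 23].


min=23, max=161
(155-23)/(161-23) = 132/138 = 0.9565

0.9565


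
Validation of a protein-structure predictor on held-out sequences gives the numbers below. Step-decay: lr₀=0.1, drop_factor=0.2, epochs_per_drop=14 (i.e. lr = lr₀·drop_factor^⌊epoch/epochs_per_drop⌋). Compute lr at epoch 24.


n_drops = ⌊24/14⌋ = 1
lr = 0.1·0.2^1 = 0.1·0.2 = 0.02

0.02


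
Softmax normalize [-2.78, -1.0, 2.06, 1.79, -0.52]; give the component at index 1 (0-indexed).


Exponentials: e^-2.78=0.062, e^-1.0=0.3679, e^2.06=7.846, e^1.79=5.9895, e^-0.52=0.5945
Sum = 14.8599
Softmax = [0.0042, 0.0248, 0.528, 0.4031, 0.04]
p[1] = 0.3679/14.8599 = 0.0248

0.0248


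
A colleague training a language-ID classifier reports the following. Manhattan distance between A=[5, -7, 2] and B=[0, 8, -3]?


d = |5-0| + |-7-8| + |2+ 3|
  = 5 + 15 + 5
  = 25

25


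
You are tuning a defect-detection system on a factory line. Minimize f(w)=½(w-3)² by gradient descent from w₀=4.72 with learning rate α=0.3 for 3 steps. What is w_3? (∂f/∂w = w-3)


step 1: grad = 4.72-3 = 1.72; w = 4.72 - 0.3·(1.72) = 4.204
step 2: grad = 4.204-3 = 1.204; w = 4.204 - 0.3·(1.204) = 3.8428
step 3: grad = 3.8428-3 = 0.8428; w = 3.8428 - 0.3·(0.8428) = 3.58996

3.58996


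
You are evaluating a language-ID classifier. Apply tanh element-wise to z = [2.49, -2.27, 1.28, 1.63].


tanh(2.49) = 0.9863
tanh(-2.27) = -0.9789
tanh(1.28) = 0.8565
tanh(1.63) = 0.9261
result = [0.9863, -0.9789, 0.8565, 0.9261]

[0.9863, -0.9789, 0.8565, 0.9261]


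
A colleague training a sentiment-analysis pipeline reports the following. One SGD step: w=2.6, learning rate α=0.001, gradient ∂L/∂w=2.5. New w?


w_new = w - α·∇
= 2.6 - 0.001·2.5
= 2.6 - 0.0025
= 2.5975

2.5975


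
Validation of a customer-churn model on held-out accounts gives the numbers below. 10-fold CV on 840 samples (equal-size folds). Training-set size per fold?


Fold size = 840/10 = 84
Training per fold = 840 - 84 = 756

756


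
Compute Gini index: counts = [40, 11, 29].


Probabilities: [40/80, 11/80, 29/80] ≈ [0.5, 0.1375, 0.3625]
Σpᵢ² = (1600 + 121 + 841)/80² = 2562/6400
Gini = 1 - Σpᵢ² = 1 - 2562/6400 = 0.5997

0.5997


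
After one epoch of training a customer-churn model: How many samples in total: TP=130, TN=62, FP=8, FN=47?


Total = TP + TN + FP + FN
= 130 + 62 + 8 + 47
= 247
(Predicted positive: 138, predicted negative: 109)

247


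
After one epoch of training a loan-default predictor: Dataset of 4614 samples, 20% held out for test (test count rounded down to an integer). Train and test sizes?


Test = ⌊4614·20/100⌋ = 922
Train = 4614 - 922 = 3692

Train: 3692, Test: 922


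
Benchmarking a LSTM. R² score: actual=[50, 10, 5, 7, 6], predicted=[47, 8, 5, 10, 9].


ȳ = 15.6
SS_res = Σ(y-ŷ)² = 31
SS_tot = Σ(y-ȳ)² = 1493.2
R² = 1 - SS_res/SS_tot = 1 - 0.0208 = 0.9792

0.9792


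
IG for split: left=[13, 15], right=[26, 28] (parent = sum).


Parent = [39, 43], H_parent = 0.9983
H_left = 0.9963 (n=28), H_right = 0.999 (n=54)
H_children = (28/82)·0.9963 + (54/82)·0.999 = 0.9981
IG = 0.9983 - 0.9981 = 0.0002

0.0002


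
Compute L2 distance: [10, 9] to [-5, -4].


d = √((10+ 5)² + (9+ 4)²)
  = √(225 + 169)
  = √394 = 19.8494

19.8494


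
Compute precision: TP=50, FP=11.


Precision = TP/(TP+FP)
= 50/(50+11)
= 50/61 = 81.97%

81.97%


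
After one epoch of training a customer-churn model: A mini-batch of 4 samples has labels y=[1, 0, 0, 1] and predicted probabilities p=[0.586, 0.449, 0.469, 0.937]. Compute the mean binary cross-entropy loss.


L[0] = -ln(0.586) = 0.5344
L[1] = -ln(1-0.449) = -ln(0.551) = 0.596
L[2] = -ln(1-0.469) = -ln(0.531) = 0.633
L[3] = -ln(0.937) = 0.0651
mean = (0.5344 + 0.596 + 0.633 + 0.0651)/4 = 0.4571

0.4571


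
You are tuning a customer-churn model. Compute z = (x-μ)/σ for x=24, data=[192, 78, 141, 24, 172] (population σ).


μ = 121.4, σ = 62.1276
z = (24 - 121.4)/62.1276 = -1.5677

-1.5677


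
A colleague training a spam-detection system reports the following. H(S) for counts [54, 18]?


Probabilities: [54/72, 18/72] ≈ [0.75, 0.25]
H = -((54/72)·log₂(54/72) + (18/72)·log₂(18/72))
  = 0.8113 bits

0.8113 bits


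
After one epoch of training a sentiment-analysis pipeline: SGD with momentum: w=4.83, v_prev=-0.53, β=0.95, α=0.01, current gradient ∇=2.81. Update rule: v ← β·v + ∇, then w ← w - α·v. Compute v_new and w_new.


v_new = 0.95·-0.53 + 2.81 = -0.5035 + 2.81 = 2.3065
w_new = 4.83 - 0.01·2.3065 = 4.83 - 0.023065 = 4.806935

v_new=2.3065, w_new=4.806935


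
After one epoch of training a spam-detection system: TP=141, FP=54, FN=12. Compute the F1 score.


Precision = 141/195 = 0.7231
Recall = 141/153 = 0.9216
F1 = 2·P·R/(P+R) = 2·TP/(2·TP+FP+FN) = 282/(282+54+12) = 282/348 = 0.8103

0.8103


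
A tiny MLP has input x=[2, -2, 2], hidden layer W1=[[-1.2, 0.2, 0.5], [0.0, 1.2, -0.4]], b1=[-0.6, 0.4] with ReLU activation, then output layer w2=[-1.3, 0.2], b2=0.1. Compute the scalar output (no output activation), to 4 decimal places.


z1[0] = (-1.2)·(2) + (0.2)·(-2) + (0.5)·(2) - 0.6 = -2.4
z1[1] = (0.0)·(2) + (1.2)·(-2) + (-0.4)·(2) + 0.4 = -2.8
h = ReLU(z1) = [0.0, 0.0]
output = (-1.3)·(0.0) + (0.2)·(0.0) + 0.1 = 0.1

0.1


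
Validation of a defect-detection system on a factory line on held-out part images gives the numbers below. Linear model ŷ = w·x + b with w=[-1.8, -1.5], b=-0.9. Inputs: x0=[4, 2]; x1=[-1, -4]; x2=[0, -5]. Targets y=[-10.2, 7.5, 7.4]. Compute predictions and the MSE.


ŷ0 = (-1.8)·(4) + (-1.5)·(2) - 0.9 = -11.1
ŷ1 = (-1.8)·(-1) + (-1.5)·(-4) - 0.9 = 6.9
ŷ2 = (-1.8)·(0) + (-1.5)·(-5) - 0.9 = 6.6
errors² = [0.81, 0.36, 0.64]
MSE = 1.8100/3 = 0.6033

0.6033


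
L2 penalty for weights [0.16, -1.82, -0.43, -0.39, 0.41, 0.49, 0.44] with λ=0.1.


‖w‖₂² = (0.16)² + (-1.82)² + (-0.43)² + (-0.39)² + (0.41)² + (0.49)² + (0.44)²
     = 0.0256 + 3.3124 + 0.1849 + 0.1521 + 0.1681 + 0.2401 + 0.1936
     = 4.2768
λ·‖w‖₂² = 0.1·4.2768 = 0.42768

0.42768


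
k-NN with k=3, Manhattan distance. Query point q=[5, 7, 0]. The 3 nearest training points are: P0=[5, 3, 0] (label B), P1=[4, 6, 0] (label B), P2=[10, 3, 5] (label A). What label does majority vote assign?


d(q,P0) = 4  (label B)
d(q,P1) = 2  (label B)
d(q,P2) = 14  (label A)
Votes: A=1, B=2
Majority → B

B


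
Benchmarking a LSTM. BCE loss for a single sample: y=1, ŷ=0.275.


BCE = -[y·ln(p) + (1-y)·ln(1-p)]
= -1·ln(0.275) - 0
= -ln(0.275) = 1.291

1.291


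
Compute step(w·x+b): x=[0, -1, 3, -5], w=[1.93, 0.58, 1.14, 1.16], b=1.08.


z = (0)·(1.93) + (-1)·(0.58) + (3)·(1.14) + (-5)·(1.16) + 1.08
  = -1.88
step(z) = 0 (z<0)

0


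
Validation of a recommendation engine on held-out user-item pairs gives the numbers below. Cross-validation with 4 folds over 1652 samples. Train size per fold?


Fold size = 1652/4 = 413
Training per fold = 1652 - 413 = 1239

1239


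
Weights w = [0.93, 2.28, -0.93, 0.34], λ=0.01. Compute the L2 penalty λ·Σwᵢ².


‖w‖₂² = (0.93)² + (2.28)² + (-0.93)² + (0.34)²
     = 0.8649 + 5.1984 + 0.8649 + 0.1156
     = 7.0438
λ·‖w‖₂² = 0.01·7.0438 = 0.070438

0.070438


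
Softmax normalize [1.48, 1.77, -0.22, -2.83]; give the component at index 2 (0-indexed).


Exponentials: e^1.48=4.3929, e^1.77=5.8709, e^-0.22=0.8025, e^-2.83=0.059
Sum = 11.1253
Softmax = [0.3949, 0.5277, 0.0721, 0.0053]
p[2] = 0.8025/11.1253 = 0.0721

0.0721


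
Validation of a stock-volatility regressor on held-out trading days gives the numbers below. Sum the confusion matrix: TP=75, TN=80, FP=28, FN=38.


Total = TP + TN + FP + FN
= 75 + 80 + 28 + 38
= 221
(Predicted positive: 103, predicted negative: 118)

221


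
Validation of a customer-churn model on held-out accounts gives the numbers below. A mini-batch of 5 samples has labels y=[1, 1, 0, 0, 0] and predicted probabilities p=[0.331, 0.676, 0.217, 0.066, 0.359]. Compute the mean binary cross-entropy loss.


L[0] = -ln(0.331) = 1.1056
L[1] = -ln(0.676) = 0.3916
L[2] = -ln(1-0.217) = -ln(0.783) = 0.2446
L[3] = -ln(1-0.066) = -ln(0.934) = 0.0683
L[4] = -ln(1-0.359) = -ln(0.641) = 0.4447
mean = (1.1056 + 0.3916 + 0.2446 + 0.0683 + 0.4447)/5 = 0.451

0.451


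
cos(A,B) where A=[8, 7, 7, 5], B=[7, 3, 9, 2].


A·B = 8·7 + 7·3 + 7·9 + 5·2 = 150
‖A‖ = √187 = 13.6748, ‖B‖ = √143 = 11.9583
cos = 150/(√187·√143) = 150/√26741 = 0.9173

0.9173


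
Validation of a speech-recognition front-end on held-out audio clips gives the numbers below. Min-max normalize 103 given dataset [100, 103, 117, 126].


min=100, max=126
(103-100)/(126-100) = 3/26 = 0.1154

0.1154


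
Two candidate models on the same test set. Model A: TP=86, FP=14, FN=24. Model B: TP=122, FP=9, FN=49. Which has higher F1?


Model A: P=86/100=0.86, R=86/110=0.7818, F1=2PR/(P+R)=2TP/(2TP+FP+FN)=172/210=0.819
Model B: P=122/131=0.9313, R=122/171=0.7135, F1=2PR/(P+R)=2TP/(2TP+FP+FN)=244/302=0.8079
0.819 > 0.8079 → Model A

Model A


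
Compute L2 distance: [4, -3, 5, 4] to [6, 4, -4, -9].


d = √((4-6)² + (-3-4)² + (5+ 4)² + (4+ 9)²)
  = √(4 + 49 + 81 + 169)
  = √303 = 17.4069

17.4069


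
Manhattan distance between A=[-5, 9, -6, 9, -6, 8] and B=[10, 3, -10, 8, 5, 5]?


d = |-5-10| + |9-3| + |-6+ 10| + |9-8| + |-6-5| + |8-5|
  = 15 + 6 + 4 + 1 + 11 + 3
  = 40

40


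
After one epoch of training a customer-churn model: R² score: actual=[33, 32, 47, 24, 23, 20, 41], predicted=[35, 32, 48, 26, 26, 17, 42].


ȳ = 31.4286
SS_res = Σ(y-ŷ)² = 28
SS_tot = Σ(y-ȳ)² = 593.71
R² = 1 - SS_res/SS_tot = 1 - 0.0472 = 0.9528

0.9528


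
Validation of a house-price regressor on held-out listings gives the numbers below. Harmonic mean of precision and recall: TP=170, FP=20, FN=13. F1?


Precision = 170/190 = 0.8947
Recall = 170/183 = 0.929
F1 = 2·P·R/(P+R) = 2·TP/(2·TP+FP+FN) = 340/(340+20+13) = 340/373 = 0.9115

0.9115


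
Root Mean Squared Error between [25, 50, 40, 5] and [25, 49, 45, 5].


MSE = 26/4 = 6.5
RMSE = √(26/4) = 2.5495

2.5495


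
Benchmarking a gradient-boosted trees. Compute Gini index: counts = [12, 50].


Probabilities: [12/62, 50/62] ≈ [0.1935, 0.8065]
Σpᵢ² = (144 + 2500)/62² = 2644/3844
Gini = 1 - Σpᵢ² = 1 - 2644/3844 = 0.3122

0.3122


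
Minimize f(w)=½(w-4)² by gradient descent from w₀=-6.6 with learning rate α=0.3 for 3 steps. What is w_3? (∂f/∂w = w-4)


step 1: grad = -6.6-4 = -10.6; w = -6.6 - 0.3·(-10.6) = -3.42
step 2: grad = -3.42-4 = -7.42; w = -3.42 - 0.3·(-7.42) = -1.194
step 3: grad = -1.194-4 = -5.194; w = -1.194 - 0.3·(-5.194) = 0.3642

0.3642


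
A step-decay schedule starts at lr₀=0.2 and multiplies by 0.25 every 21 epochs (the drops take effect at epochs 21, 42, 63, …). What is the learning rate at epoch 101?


n_drops = ⌊101/21⌋ = 4
lr = 0.2·0.25^4 = 0.2·0.00390625 = 0.00078125

0.00078125


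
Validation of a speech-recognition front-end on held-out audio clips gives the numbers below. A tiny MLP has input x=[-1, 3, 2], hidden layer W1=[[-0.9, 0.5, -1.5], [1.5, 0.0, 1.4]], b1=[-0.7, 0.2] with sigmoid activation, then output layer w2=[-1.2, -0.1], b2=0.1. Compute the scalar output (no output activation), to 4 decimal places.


z1[0] = (-0.9)·(-1) + (0.5)·(3) + (-1.5)·(2) - 0.7 = -1.3
z1[1] = (1.5)·(-1) + (0.0)·(3) + (1.4)·(2) + 0.2 = 1.5
h = sigmoid(z1) = [0.2142, 0.8176]
output = (-1.2)·(0.2142) + (-0.1)·(0.8176) + 0.1 = -0.2388

-0.2388


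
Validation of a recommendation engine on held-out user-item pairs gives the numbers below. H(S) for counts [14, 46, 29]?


Probabilities: [14/89, 46/89, 29/89] ≈ [0.1573, 0.5169, 0.3258]
H = -((14/89)·log₂(14/89) + (46/89)·log₂(46/89) + (29/89)·log₂(29/89))
  = 1.439 bits

1.439 bits


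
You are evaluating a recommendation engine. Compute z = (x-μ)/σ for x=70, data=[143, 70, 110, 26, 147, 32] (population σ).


μ = 88, σ = 48.8092
z = (70 - 88)/48.8092 = -0.3688

-0.3688


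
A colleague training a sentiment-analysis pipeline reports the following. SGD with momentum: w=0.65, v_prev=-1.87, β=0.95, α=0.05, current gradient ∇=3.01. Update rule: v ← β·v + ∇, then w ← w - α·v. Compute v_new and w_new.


v_new = 0.95·-1.87 + 3.01 = -1.7765 + 3.01 = 1.2335
w_new = 0.65 - 0.05·1.2335 = 0.65 - 0.061675 = 0.588325

v_new=1.2335, w_new=0.588325


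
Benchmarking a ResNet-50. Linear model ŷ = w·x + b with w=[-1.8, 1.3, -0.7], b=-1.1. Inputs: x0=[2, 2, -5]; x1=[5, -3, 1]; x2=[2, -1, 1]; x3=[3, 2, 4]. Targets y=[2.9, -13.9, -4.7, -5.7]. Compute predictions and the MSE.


ŷ0 = (-1.8)·(2) + (1.3)·(2) + (-0.7)·(-5) - 1.1 = 1.4
ŷ1 = (-1.8)·(5) + (1.3)·(-3) + (-0.7)·(1) - 1.1 = -14.7
ŷ2 = (-1.8)·(2) + (1.3)·(-1) + (-0.7)·(1) - 1.1 = -6.7
ŷ3 = (-1.8)·(3) + (1.3)·(2) + (-0.7)·(4) - 1.1 = -6.7
errors² = [2.25, 0.64, 4.0, 1.0]
MSE = 7.8900/4 = 1.9725

1.9725


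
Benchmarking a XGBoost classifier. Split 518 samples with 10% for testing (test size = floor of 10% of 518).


Test = ⌊518·10/100⌋ = 51
Train = 518 - 51 = 467

Train: 467, Test: 51


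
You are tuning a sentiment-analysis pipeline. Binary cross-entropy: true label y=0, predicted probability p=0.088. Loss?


BCE = -[y·ln(p) + (1-y)·ln(1-p)]
= -0 - 1·ln(1-0.088)
= -ln(0.912) = 0.0921

0.0921


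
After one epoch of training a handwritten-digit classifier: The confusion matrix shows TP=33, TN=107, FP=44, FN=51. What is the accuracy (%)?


Accuracy = (TP+TN)/(TP+TN+FP+FN)
= (33+107)/(235)
= 140/235 = 59.57%

59.57%


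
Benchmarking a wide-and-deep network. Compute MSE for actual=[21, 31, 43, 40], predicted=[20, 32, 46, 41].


Squared errors: (21-20)²=1, (31-32)²=1, (43-46)²=9, (40-41)²=1
Sum = 12
MSE = 12/4 = 3

3


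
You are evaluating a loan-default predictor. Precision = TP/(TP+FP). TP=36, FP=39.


Precision = TP/(TP+FP)
= 36/(36+39)
= 36/75 = 48.0%

48.0%


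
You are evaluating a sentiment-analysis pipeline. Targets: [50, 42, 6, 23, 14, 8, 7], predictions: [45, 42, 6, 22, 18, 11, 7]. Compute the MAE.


Absolute errors: |50-45|=5, |42-42|=0, |6-6|=0, |23-22|=1, |14-18|=4, |8-11|=3, |7-7|=0
Sum = 13
MAE = 13/7 = 13/7

13/7


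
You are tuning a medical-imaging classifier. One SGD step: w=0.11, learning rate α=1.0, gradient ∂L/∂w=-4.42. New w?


w_new = w - α·∇
= 0.11 - 1.0·-4.42
= 0.11 + 4.42
= 4.53

4.53


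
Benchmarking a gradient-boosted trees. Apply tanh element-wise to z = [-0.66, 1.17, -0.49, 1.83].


tanh(-0.66) = -0.5784
tanh(1.17) = 0.8243
tanh(-0.49) = -0.4542
tanh(1.83) = 0.9498
result = [-0.5784, 0.8243, -0.4542, 0.9498]

[-0.5784, 0.8243, -0.4542, 0.9498]


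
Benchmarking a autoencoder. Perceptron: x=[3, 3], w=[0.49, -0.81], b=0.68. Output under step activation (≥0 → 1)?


z = (3)·(0.49) + (3)·(-0.81) + 0.68
  = -0.28
step(z) = 0 (z<0)

0


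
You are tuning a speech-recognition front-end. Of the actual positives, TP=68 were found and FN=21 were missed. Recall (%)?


Recall = TP/(TP+FN)
= 68/(68+21)
= 68/89 = 76.4%

76.4%


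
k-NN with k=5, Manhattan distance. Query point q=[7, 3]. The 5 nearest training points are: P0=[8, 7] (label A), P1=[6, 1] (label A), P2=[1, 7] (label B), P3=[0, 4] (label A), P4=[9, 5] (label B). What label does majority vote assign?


d(q,P0) = 5  (label A)
d(q,P1) = 3  (label A)
d(q,P2) = 10  (label B)
d(q,P3) = 8  (label A)
d(q,P4) = 4  (label B)
Votes: A=3, B=2
Majority → A

A


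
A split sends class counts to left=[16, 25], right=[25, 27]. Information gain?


Parent = [41, 52], H_parent = 0.9899
H_left = 0.965 (n=41), H_right = 0.9989 (n=52)
H_children = (41/93)·0.965 + (52/93)·0.9989 = 0.984
IG = 0.9899 - 0.984 = 0.0059

0.0059


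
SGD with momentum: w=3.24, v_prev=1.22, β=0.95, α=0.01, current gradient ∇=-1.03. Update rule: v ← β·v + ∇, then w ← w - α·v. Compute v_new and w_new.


v_new = 0.95·1.22 - 1.03 = 1.159 - 1.03 = 0.129
w_new = 3.24 - 0.01·0.129 = 3.24 - 0.00129 = 3.23871

v_new=0.129, w_new=3.23871


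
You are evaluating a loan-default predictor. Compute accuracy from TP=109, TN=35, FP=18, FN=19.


Accuracy = (TP+TN)/(TP+TN+FP+FN)
= (109+35)/(181)
= 144/181 = 79.56%

79.56%


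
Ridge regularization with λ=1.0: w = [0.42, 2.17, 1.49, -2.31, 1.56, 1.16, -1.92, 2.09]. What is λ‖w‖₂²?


‖w‖₂² = (0.42)² + (2.17)² + (1.49)² + (-2.31)² + (1.56)² + (1.16)² + (-1.92)² + (2.09)²
     = 0.1764 + 4.7089 + 2.2201 + 5.3361 + 2.4336 + 1.3456 + 3.6864 + 4.3681
     = 24.2752
λ·‖w‖₂² = 1.0·24.2752 = 24.2752

24.2752


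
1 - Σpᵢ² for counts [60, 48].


Probabilities: [60/108, 48/108] ≈ [0.5556, 0.4444]
Σpᵢ² = (3600 + 2304)/108² = 5904/11664
Gini = 1 - Σpᵢ² = 1 - 5904/11664 = 0.4938

0.4938


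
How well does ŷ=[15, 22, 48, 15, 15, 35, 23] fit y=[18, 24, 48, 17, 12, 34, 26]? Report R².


ȳ = 25.5714
SS_res = Σ(y-ŷ)² = 36
SS_tot = Σ(y-ȳ)² = 891.71
R² = 1 - SS_res/SS_tot = 1 - 0.0404 = 0.9596

0.9596


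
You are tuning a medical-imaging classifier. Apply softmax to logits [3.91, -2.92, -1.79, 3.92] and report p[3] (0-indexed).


Exponentials: e^3.91=49.899, e^-2.92=0.0539, e^-1.79=0.167, e^3.92=50.4004
Sum = 100.5203
Softmax = [0.4964, 0.0005, 0.0017, 0.5014]
p[3] = 50.4004/100.5203 = 0.5014

0.5014


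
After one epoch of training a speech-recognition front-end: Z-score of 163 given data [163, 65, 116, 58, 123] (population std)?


μ = 105, σ = 39.0333
z = (163 - 105)/39.0333 = 1.4859

1.4859


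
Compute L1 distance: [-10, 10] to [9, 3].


d = |-10-9| + |10-3|
  = 19 + 7
  = 26

26


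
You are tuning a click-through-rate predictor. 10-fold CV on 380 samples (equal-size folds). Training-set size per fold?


Fold size = 380/10 = 38
Training per fold = 380 - 38 = 342

342


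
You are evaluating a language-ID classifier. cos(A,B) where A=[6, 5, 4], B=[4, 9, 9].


A·B = 6·4 + 5·9 + 4·9 = 105
‖A‖ = √77 = 8.775, ‖B‖ = √178 = 13.3417
cos = 105/(√77·√178) = 105/√13706 = 0.8969

0.8969


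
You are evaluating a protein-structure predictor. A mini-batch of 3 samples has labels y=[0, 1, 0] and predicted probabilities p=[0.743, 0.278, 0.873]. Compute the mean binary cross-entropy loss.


L[0] = -ln(1-0.743) = -ln(0.257) = 1.3587
L[1] = -ln(0.278) = 1.2801
L[2] = -ln(1-0.873) = -ln(0.127) = 2.0636
mean = (1.3587 + 1.2801 + 2.0636)/3 = 1.5675

1.5675


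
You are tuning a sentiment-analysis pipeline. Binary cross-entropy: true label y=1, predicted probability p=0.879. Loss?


BCE = -[y·ln(p) + (1-y)·ln(1-p)]
= -1·ln(0.879) - 0
= -ln(0.879) = 0.129

0.129


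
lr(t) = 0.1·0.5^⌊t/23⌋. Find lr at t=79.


n_drops = ⌊79/23⌋ = 3
lr = 0.1·0.5^3 = 0.1·0.125 = 0.0125

0.0125


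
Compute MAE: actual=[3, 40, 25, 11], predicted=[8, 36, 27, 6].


Absolute errors: |3-8|=5, |40-36|=4, |25-27|=2, |11-6|=5
Sum = 16
MAE = 16/4 = 4

4


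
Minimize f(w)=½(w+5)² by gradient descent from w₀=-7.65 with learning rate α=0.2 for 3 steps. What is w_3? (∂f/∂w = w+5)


step 1: grad = -7.65+5 = -2.65; w = -7.65 - 0.2·(-2.65) = -7.12
step 2: grad = -7.12+5 = -2.12; w = -7.12 - 0.2·(-2.12) = -6.696
step 3: grad = -6.696+5 = -1.696; w = -6.696 - 0.2·(-1.696) = -6.3568

-6.3568


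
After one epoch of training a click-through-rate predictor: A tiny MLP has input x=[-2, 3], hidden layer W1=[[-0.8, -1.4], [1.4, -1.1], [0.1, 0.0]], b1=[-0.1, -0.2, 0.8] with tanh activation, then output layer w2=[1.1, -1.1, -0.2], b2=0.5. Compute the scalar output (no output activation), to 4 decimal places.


z1[0] = (-0.8)·(-2) + (-1.4)·(3) - 0.1 = -2.7
z1[1] = (1.4)·(-2) + (-1.1)·(3) - 0.2 = -6.3
z1[2] = (0.1)·(-2) + (0.0)·(3) + 0.8 = 0.6
h = tanh(z1) = [-0.991, -1.0, 0.537]
output = (1.1)·(-0.991) + (-1.1)·(-1.0) + (-0.2)·(0.537) + 0.5 = 0.4025

0.4025


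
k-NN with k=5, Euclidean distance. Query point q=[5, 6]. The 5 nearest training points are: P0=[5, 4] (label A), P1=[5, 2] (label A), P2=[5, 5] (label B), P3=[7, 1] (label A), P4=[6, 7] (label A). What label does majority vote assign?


d(q,P0) = 2.0  (label A)
d(q,P1) = 4.0  (label A)
d(q,P2) = 1.0  (label B)
d(q,P3) = 5.3852  (label A)
d(q,P4) = 1.4142  (label A)
Votes: A=4, B=1
Majority → A

A
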